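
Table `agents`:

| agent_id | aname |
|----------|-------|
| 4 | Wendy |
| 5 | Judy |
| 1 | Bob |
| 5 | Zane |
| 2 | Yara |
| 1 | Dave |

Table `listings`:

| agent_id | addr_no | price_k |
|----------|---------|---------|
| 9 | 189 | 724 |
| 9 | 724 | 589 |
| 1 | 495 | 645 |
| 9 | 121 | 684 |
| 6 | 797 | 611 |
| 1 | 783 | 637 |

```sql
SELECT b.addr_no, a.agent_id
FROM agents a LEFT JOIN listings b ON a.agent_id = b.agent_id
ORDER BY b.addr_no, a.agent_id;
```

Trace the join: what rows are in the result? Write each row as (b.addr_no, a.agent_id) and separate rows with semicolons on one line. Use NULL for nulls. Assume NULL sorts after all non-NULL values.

(495, 1); (495, 1); (783, 1); (783, 1); (NULL, 2); (NULL, 4); (NULL, 5); (NULL, 5)

LEFT JOIN keeps every row from `agents`; unmatched rows get NULL for `listings`'s columns.
Matching on a.agent_id = b.agent_id.
- a (agent_id=4) has no partner → padded with NULL.
- a (agent_id=5) has no partner → padded with NULL.
- a (agent_id=1) pairs with 2 row(s) of b.
- a (agent_id=5) has no partner → padded with NULL.
- a (agent_id=2) has no partner → padded with NULL.
- a (agent_id=1) pairs with 2 row(s) of b.
After projecting and ordering:
b.addr_no | a.agent_id
495 | 1
495 | 1
783 | 1
783 | 1
NULL | 2
NULL | 4
NULL | 5
NULL | 5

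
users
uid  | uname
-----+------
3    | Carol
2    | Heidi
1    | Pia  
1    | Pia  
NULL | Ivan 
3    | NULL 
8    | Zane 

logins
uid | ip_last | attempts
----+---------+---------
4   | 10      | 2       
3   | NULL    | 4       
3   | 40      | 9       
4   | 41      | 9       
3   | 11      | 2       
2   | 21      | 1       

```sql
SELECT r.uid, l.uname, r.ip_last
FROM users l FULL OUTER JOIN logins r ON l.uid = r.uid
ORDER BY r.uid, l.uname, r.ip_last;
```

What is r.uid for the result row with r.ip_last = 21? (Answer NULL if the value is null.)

2

FULL OUTER JOIN keeps every row from both sides; unmatched rows get NULL for the other side's columns.
Matching on l.uid = r.uid. A NULL in a compared column never satisfies the condition.
Matched pairs: 7; unmatched l rows kept: 4; unmatched r rows kept: 2.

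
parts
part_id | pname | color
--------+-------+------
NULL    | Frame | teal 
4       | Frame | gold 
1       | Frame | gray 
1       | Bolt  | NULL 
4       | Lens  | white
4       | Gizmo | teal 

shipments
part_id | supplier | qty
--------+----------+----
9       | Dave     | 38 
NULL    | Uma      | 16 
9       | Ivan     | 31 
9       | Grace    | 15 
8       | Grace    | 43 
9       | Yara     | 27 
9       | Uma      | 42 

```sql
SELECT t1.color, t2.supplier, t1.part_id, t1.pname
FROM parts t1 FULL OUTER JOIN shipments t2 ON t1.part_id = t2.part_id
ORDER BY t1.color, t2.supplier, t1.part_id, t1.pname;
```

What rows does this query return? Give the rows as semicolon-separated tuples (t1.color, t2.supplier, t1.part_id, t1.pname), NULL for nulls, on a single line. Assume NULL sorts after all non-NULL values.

(gold, NULL, 4, Frame); (gray, NULL, 1, Frame); (teal, NULL, 4, Gizmo); (teal, NULL, NULL, Frame); (white, NULL, 4, Lens); (NULL, Dave, NULL, NULL); (NULL, Grace, NULL, NULL); (NULL, Grace, NULL, NULL); (NULL, Ivan, NULL, NULL); (NULL, Uma, NULL, NULL); (NULL, Uma, NULL, NULL); (NULL, Yara, NULL, NULL); (NULL, NULL, 1, Bolt)

FULL OUTER JOIN keeps every row from both sides; unmatched rows get NULL for the other side's columns.
Matching on t1.part_id = t2.part_id. A NULL in a compared column never satisfies the condition.
- t1 (part_id=NULL) has no partner → padded with NULL.
- t1 (part_id=4) has no partner → padded with NULL.
- t1 (part_id=1) has no partner → padded with NULL.
- t1 (part_id=1) has no partner → padded with NULL.
- t1 (part_id=4) has no partner → padded with NULL.
- t1 (part_id=4) has no partner → padded with NULL.
- 7 t2 row(s) had no t1 match → kept, t1 columns NULL.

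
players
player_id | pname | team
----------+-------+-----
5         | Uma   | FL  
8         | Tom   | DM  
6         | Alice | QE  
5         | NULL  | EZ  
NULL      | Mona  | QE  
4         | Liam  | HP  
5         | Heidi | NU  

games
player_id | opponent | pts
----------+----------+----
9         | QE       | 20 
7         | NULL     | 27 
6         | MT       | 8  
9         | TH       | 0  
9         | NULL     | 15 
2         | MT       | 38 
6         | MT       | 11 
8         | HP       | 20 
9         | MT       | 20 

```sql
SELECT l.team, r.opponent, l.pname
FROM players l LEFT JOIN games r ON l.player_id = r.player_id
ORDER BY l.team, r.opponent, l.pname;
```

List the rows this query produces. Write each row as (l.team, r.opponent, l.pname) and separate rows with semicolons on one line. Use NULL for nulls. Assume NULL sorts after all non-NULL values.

(DM, HP, Tom); (EZ, NULL, NULL); (FL, NULL, Uma); (HP, NULL, Liam); (NU, NULL, Heidi); (QE, MT, Alice); (QE, MT, Alice); (QE, NULL, Mona)

LEFT JOIN keeps every row from `players`; unmatched rows get NULL for `games`'s columns.
Matching on l.player_id = r.player_id. A NULL in a compared column never satisfies the condition.
- l[0] player_id=5 → no match; kept with NULLs on the r side.
- l[1] player_id=8 → 1 match(es) in r → 1 row(s).
- l[2] player_id=6 → 2 match(es) in r → 2 row(s).
- l[3] player_id=5 → no match; kept with NULLs on the r side.
- l[4] player_id=NULL → no match; kept with NULLs on the r side.
- l[5] player_id=4 → no match; kept with NULLs on the r side.
- l[6] player_id=5 → no match; kept with NULLs on the r side.
After projecting and ordering:
l.team | r.opponent | l.pname
DM | HP | Tom
EZ | NULL | NULL
FL | NULL | Uma
HP | NULL | Liam
NU | NULL | Heidi
QE | MT | Alice
QE | MT | Alice
QE | NULL | Mona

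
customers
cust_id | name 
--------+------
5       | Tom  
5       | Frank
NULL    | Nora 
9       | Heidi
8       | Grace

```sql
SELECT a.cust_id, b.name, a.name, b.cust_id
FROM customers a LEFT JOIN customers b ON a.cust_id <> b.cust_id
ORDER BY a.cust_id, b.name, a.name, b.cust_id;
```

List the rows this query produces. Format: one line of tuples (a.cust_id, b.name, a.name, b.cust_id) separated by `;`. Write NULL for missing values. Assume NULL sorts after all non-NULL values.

(5, Grace, Frank, 8); (5, Grace, Tom, 8); (5, Heidi, Frank, 9); (5, Heidi, Tom, 9); (8, Frank, Grace, 5); (8, Heidi, Grace, 9); (8, Tom, Grace, 5); (9, Frank, Heidi, 5); (9, Grace, Heidi, 8); (9, Tom, Heidi, 5); (NULL, NULL, Nora, NULL)

LEFT JOIN keeps every row from `customers a`; unmatched rows get NULL for `customers b`'s columns.
Matching on a.cust_id <> b.cust_id. A NULL in a compared column never satisfies the condition.
- a[0] cust_id=5 → 2 match(es) in b → 2 row(s).
- a[1] cust_id=5 → 2 match(es) in b → 2 row(s).
- a[2] cust_id=NULL → no match; kept with NULLs on the b side.
- a[3] cust_id=9 → 3 match(es) in b → 3 row(s).
- a[4] cust_id=8 → 3 match(es) in b → 3 row(s).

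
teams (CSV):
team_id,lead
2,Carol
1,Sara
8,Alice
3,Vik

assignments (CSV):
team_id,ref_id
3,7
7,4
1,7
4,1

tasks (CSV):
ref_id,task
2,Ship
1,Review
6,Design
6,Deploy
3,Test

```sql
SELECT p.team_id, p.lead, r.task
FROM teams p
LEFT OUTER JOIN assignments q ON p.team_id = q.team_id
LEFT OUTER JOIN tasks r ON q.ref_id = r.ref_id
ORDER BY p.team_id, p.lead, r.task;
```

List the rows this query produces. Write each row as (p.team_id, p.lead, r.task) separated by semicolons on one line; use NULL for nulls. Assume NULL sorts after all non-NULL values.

Step 1 — p LEFT JOIN q on team_id → 4 row(s).
Then LEFT JOIN `tasks r` on ref_id: each of those 4 rows is kept; rows whose q.ref_id has no match in r get NULL for r's columns.

(1, Sara, NULL); (2, Carol, NULL); (3, Vik, NULL); (8, Alice, NULL)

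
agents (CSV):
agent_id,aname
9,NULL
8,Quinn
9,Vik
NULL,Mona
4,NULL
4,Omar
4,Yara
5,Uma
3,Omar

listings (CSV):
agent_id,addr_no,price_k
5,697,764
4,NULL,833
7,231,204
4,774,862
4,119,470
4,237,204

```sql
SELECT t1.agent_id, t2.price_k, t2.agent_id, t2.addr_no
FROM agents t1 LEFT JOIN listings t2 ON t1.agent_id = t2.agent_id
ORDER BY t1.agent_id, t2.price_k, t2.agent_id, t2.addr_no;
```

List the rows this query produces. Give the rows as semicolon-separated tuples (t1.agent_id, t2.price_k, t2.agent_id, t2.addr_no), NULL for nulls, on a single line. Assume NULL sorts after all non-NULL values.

(3, NULL, NULL, NULL); (4, 204, 4, 237); (4, 204, 4, 237); (4, 204, 4, 237); (4, 470, 4, 119); (4, 470, 4, 119); (4, 470, 4, 119); (4, 833, 4, NULL); (4, 833, 4, NULL); (4, 833, 4, NULL); (4, 862, 4, 774); (4, 862, 4, 774); (4, 862, 4, 774); (5, 764, 5, 697); (8, NULL, NULL, NULL); (9, NULL, NULL, NULL); (9, NULL, NULL, NULL); (NULL, NULL, NULL, NULL)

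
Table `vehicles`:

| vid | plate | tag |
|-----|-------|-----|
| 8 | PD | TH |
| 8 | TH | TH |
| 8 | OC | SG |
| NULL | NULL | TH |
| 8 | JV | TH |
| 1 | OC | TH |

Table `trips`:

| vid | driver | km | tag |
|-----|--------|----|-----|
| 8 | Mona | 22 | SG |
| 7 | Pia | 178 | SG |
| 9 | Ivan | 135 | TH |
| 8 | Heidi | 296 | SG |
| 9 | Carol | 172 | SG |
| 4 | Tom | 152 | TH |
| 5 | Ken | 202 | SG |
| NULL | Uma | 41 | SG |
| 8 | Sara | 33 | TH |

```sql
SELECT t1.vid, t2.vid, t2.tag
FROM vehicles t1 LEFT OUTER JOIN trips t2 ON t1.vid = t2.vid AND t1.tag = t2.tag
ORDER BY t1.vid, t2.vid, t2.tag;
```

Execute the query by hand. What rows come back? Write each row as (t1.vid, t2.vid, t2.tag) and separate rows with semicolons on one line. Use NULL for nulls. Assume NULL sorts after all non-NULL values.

(1, NULL, NULL); (8, 8, SG); (8, 8, SG); (8, 8, TH); (8, 8, TH); (8, 8, TH); (NULL, NULL, NULL)

LEFT JOIN keeps every row from `vehicles`; unmatched rows get NULL for `trips`'s columns.
Matching on t1.vid = t2.vid AND t1.tag = t2.tag. A NULL in a compared column never satisfies the condition.
- t1[0] vid=8, tag=TH → 1 match(es) in t2 → 1 row(s).
- t1[1] vid=8, tag=TH → 1 match(es) in t2 → 1 row(s).
- t1[2] vid=8, tag=SG → 2 match(es) in t2 → 2 row(s).
- t1[3] vid=NULL, tag=TH → no match; kept with NULLs on the t2 side.
- t1[4] vid=8, tag=TH → 1 match(es) in t2 → 1 row(s).
- t1[5] vid=1, tag=TH → no match; kept with NULLs on the t2 side.
After projecting and ordering:
t1.vid | t2.vid | t2.tag
1 | NULL | NULL
8 | 8 | SG
8 | 8 | SG
8 | 8 | TH
8 | 8 | TH
8 | 8 | TH
NULL | NULL | NULL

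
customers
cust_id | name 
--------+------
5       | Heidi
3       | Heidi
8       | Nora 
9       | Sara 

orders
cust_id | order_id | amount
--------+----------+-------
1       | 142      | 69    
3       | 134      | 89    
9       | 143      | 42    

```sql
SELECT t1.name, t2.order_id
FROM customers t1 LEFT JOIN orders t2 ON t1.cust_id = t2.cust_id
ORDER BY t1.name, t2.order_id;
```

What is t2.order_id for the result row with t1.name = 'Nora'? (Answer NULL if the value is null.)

NULL

LEFT JOIN keeps every row from `customers`; unmatched rows get NULL for `orders`'s columns.
Matching on t1.cust_id = t2.cust_id.
- cust_id=5: no t2 row matches, row kept with t2 columns NULL.
- cust_id=3: 1 matching t2 row(s), so 1 row(s) emitted.
- cust_id=8: no t2 row matches, row kept with t2 columns NULL.
- cust_id=9: 1 matching t2 row(s), so 1 row(s) emitted.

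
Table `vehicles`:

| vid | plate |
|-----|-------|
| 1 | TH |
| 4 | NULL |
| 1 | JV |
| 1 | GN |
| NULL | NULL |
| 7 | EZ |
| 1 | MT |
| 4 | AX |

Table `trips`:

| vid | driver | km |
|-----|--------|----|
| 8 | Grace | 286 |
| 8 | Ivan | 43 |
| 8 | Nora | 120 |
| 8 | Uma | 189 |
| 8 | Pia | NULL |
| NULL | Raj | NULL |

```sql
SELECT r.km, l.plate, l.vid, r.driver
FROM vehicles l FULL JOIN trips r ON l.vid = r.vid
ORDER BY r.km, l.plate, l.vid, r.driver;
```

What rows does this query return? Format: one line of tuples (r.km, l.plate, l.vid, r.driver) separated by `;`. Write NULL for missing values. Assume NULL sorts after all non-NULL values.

(43, NULL, NULL, Ivan); (120, NULL, NULL, Nora); (189, NULL, NULL, Uma); (286, NULL, NULL, Grace); (NULL, AX, 4, NULL); (NULL, EZ, 7, NULL); (NULL, GN, 1, NULL); (NULL, JV, 1, NULL); (NULL, MT, 1, NULL); (NULL, TH, 1, NULL); (NULL, NULL, 4, NULL); (NULL, NULL, NULL, Pia); (NULL, NULL, NULL, Raj); (NULL, NULL, NULL, NULL)

FULL OUTER JOIN keeps every row from both sides; unmatched rows get NULL for the other side's columns.
Matching on l.vid = r.vid. A NULL in a compared column never satisfies the condition.
- l (vid=1) has no partner → padded with NULL.
- l (vid=4) has no partner → padded with NULL.
- l (vid=1) has no partner → padded with NULL.
- l (vid=1) has no partner → padded with NULL.
- l (vid=NULL) has no partner → padded with NULL.
- l (vid=7) has no partner → padded with NULL.
- l (vid=1) has no partner → padded with NULL.
- l (vid=4) has no partner → padded with NULL.
- plus 6 unmatched r row(s), each kept with NULL l columns.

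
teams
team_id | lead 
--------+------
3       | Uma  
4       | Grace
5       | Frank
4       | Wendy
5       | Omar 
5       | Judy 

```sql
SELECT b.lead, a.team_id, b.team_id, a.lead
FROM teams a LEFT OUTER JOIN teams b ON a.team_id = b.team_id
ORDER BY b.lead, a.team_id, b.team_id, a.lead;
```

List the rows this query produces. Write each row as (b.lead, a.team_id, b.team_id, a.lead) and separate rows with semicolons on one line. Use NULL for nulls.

LEFT JOIN keeps every row from `teams a`; unmatched rows get NULL for `teams b`'s columns.
Matching on a.team_id = b.team_id.
- a[0] team_id=3 → 1 match(es) in b → 1 row(s).
- a[1] team_id=4 → 2 match(es) in b → 2 row(s).
- a[2] team_id=5 → 3 match(es) in b → 3 row(s).
- a[3] team_id=4 → 2 match(es) in b → 2 row(s).
- a[4] team_id=5 → 3 match(es) in b → 3 row(s).
- a[5] team_id=5 → 3 match(es) in b → 3 row(s).

(Frank, 5, 5, Frank); (Frank, 5, 5, Judy); (Frank, 5, 5, Omar); (Grace, 4, 4, Grace); (Grace, 4, 4, Wendy); (Judy, 5, 5, Frank); (Judy, 5, 5, Judy); (Judy, 5, 5, Omar); (Omar, 5, 5, Frank); (Omar, 5, 5, Judy); (Omar, 5, 5, Omar); (Uma, 3, 3, Uma); (Wendy, 4, 4, Grace); (Wendy, 4, 4, Wendy)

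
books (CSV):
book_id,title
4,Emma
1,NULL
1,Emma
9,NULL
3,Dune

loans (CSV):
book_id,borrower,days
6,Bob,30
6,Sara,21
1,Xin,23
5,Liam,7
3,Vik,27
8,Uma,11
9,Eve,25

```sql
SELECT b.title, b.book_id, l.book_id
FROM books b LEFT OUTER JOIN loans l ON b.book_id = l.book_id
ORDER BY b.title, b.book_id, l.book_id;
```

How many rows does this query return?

5

LEFT JOIN keeps every row from `books`; unmatched rows get NULL for `loans`'s columns.
Matching on b.book_id = l.book_id.
Matched pairs: 4; unmatched b rows kept: 1.
Total: 4 matched + 1 padded = 5 rows.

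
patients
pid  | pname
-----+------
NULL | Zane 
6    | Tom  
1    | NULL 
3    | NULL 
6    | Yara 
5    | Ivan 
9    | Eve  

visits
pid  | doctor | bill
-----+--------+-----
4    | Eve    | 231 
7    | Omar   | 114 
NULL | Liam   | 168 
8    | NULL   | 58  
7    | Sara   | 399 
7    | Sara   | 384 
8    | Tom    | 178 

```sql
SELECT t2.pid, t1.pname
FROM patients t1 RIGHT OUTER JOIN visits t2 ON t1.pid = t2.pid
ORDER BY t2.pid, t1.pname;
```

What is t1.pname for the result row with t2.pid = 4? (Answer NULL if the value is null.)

NULL

RIGHT JOIN keeps every row from `visits`; unmatched rows get NULL for `patients`'s columns.
Matching on t1.pid = t2.pid. A NULL in a compared column never satisfies the condition.
- t1 row (pid=NULL): no match.
- t1 row (pid=6): no match.
- t1 row (pid=1): no match.
- t1 row (pid=3): no match.
- t1 row (pid=6): no match.
- t1 row (pid=5): no match.
- t1 row (pid=9): no match.
- plus 7 unmatched t2 row(s), each kept with NULL t1 columns.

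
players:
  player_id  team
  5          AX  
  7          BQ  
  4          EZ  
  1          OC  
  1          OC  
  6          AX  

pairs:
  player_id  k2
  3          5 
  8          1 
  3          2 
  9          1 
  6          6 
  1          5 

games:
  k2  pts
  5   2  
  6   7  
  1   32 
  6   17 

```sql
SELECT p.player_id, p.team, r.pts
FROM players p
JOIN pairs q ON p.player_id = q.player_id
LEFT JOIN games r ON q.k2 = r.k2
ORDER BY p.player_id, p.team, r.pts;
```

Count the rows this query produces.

Joins associate left-to-right: players INNER JOIN pairs on player_id gives 3 intermediate row(s).
Then LEFT JOIN `games r` on k2: each of those 3 rows is kept; rows whose q.k2 has no match in r get NULL for r's columns.
Result: 4 row(s).

4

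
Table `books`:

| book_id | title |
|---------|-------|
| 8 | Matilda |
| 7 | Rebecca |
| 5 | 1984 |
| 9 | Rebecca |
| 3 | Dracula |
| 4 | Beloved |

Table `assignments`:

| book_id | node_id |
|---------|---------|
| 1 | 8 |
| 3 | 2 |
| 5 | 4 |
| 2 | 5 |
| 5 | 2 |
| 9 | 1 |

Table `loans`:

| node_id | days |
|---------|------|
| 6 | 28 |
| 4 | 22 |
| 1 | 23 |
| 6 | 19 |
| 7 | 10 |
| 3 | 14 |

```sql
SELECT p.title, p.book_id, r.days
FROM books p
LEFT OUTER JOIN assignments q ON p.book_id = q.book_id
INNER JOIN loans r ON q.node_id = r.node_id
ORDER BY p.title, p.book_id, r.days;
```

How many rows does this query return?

2

Step 1 — p LEFT JOIN q on book_id → 7 row(s).
Then INNER JOIN `loans r` on node_id: keep only rows whose q.node_id appears in r.
Result: 2 row(s).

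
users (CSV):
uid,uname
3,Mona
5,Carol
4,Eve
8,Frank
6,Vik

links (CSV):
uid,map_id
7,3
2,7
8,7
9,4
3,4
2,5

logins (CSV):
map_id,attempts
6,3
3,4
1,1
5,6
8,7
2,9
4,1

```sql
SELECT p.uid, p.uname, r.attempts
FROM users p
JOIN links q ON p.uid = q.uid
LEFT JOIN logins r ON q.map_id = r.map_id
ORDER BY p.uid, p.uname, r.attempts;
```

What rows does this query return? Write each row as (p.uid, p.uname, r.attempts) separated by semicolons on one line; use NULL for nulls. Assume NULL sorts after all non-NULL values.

(3, Mona, 1); (8, Frank, NULL)

Step 1 — p INNER JOIN q on uid → 2 row(s).
Then LEFT JOIN `logins r` on map_id: each of those 2 rows is kept; rows whose q.map_id has no match in r get NULL for r's columns.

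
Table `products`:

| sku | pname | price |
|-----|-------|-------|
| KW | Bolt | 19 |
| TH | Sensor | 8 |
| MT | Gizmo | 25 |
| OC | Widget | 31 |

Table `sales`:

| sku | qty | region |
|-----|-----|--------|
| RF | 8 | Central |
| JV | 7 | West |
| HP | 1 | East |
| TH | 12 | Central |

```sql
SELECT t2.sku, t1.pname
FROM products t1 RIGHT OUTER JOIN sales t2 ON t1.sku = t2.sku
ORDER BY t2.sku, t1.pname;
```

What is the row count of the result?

RIGHT JOIN keeps every row from `sales`; unmatched rows get NULL for `products`'s columns.
Matching on t1.sku = t2.sku.
- t1 row (sku=KW): no match.
- t1 row (sku=TH): matches 1 t2 row(s) → 1 output row(s).
- t1 row (sku=MT): no match.
- t1 row (sku=OC): no match.
- 3 row(s) from t2 found no t1 partner → padded with NULL.
Total: 1 matched + 3 padded = 4 rows.

4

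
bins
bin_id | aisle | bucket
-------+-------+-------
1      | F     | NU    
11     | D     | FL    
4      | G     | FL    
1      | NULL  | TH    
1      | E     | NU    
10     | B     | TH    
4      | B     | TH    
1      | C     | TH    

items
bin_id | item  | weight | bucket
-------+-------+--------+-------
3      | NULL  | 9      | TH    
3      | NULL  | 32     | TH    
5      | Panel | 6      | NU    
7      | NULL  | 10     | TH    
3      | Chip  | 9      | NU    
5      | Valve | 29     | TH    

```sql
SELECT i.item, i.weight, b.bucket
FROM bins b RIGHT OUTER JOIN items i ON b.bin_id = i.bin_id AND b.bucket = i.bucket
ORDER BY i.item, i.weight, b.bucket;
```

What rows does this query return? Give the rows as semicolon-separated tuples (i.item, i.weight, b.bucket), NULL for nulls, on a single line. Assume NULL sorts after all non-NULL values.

RIGHT JOIN keeps every row from `items`; unmatched rows get NULL for `bins`'s columns.
Matching on b.bin_id = i.bin_id AND b.bucket = i.bucket.
Matched pairs: 0; unmatched i rows kept: 6.

(Chip, 9, NULL); (Panel, 6, NULL); (Valve, 29, NULL); (NULL, 9, NULL); (NULL, 10, NULL); (NULL, 32, NULL)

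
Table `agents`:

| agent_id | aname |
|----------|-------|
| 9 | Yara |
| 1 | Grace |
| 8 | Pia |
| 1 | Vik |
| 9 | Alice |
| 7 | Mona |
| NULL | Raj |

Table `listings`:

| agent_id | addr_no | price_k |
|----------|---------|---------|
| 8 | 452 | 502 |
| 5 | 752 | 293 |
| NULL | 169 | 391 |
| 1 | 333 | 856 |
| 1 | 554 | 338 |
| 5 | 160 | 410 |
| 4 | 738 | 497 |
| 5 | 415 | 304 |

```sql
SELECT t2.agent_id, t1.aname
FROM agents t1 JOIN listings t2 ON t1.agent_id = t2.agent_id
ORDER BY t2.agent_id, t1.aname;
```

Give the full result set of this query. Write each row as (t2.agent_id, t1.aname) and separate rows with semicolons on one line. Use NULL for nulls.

INNER JOIN keeps only pairs where the ON condition holds.
Matching on t1.agent_id = t2.agent_id. A NULL in a compared column never satisfies the condition.
Matched pairs: 5.

(1, Grace); (1, Grace); (1, Vik); (1, Vik); (8, Pia)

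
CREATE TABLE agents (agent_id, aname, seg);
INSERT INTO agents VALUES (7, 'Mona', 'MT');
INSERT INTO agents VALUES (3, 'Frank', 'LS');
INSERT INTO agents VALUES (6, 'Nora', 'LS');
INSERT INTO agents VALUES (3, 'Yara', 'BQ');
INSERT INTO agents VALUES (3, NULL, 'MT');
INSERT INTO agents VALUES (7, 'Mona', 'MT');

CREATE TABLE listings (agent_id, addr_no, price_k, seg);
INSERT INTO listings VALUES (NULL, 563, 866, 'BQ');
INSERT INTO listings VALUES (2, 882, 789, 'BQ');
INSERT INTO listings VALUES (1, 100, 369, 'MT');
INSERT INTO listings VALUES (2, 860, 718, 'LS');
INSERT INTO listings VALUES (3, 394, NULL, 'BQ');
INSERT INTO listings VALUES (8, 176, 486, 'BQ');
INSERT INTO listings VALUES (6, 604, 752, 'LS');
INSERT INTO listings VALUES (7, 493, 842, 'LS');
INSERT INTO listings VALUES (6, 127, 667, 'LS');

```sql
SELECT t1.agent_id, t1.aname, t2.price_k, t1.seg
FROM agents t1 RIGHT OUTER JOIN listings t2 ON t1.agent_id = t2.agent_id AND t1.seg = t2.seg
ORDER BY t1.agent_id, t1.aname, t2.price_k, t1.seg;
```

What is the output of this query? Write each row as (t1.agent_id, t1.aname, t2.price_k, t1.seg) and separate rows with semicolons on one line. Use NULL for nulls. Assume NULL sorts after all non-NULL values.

RIGHT JOIN keeps every row from `listings`; unmatched rows get NULL for `agents`'s columns.
Matching on t1.agent_id = t2.agent_id AND t1.seg = t2.seg. A NULL in a compared column never satisfies the condition.
Matched pairs: 3; unmatched t2 rows kept: 6.

(3, Yara, NULL, BQ); (6, Nora, 667, LS); (6, Nora, 752, LS); (NULL, NULL, 369, NULL); (NULL, NULL, 486, NULL); (NULL, NULL, 718, NULL); (NULL, NULL, 789, NULL); (NULL, NULL, 842, NULL); (NULL, NULL, 866, NULL)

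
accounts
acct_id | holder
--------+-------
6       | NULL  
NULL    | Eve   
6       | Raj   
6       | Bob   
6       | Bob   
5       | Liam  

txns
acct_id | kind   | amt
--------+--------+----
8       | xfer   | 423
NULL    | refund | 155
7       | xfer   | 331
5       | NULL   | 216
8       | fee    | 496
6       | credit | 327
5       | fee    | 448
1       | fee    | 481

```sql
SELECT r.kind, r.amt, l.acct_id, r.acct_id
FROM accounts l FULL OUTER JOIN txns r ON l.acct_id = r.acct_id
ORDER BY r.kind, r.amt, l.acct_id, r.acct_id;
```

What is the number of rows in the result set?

12

FULL OUTER JOIN keeps every row from both sides; unmatched rows get NULL for the other side's columns.
Matching on l.acct_id = r.acct_id. A NULL in a compared column never satisfies the condition.
Matched pairs: 6; unmatched l rows kept: 1; unmatched r rows kept: 5.
Total: 6 matched + 6 padded = 12 rows.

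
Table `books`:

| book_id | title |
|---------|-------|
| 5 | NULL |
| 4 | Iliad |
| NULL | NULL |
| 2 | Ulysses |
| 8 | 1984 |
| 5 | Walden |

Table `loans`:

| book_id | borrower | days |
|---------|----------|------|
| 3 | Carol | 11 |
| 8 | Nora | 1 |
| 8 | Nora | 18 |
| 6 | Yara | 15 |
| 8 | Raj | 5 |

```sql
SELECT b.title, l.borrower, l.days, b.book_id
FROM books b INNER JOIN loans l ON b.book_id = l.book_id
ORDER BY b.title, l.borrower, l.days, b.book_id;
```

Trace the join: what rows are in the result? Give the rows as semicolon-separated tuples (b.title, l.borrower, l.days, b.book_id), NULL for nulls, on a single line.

INNER JOIN keeps only pairs where the ON condition holds.
Matching on b.book_id = l.book_id. A NULL in a compared column never satisfies the condition.
- b[0] book_id=5 → no match; dropped.
- b[1] book_id=4 → no match; dropped.
- b[2] book_id=NULL → no match; dropped.
- b[3] book_id=2 → no match; dropped.
- b[4] book_id=8 → 3 match(es) in l → 3 row(s).
- b[5] book_id=5 → no match; dropped.
After projecting and ordering:
b.title | l.borrower | l.days | b.book_id
1984 | Nora | 1 | 8
1984 | Nora | 18 | 8
1984 | Raj | 5 | 8

(1984, Nora, 1, 8); (1984, Nora, 18, 8); (1984, Raj, 5, 8)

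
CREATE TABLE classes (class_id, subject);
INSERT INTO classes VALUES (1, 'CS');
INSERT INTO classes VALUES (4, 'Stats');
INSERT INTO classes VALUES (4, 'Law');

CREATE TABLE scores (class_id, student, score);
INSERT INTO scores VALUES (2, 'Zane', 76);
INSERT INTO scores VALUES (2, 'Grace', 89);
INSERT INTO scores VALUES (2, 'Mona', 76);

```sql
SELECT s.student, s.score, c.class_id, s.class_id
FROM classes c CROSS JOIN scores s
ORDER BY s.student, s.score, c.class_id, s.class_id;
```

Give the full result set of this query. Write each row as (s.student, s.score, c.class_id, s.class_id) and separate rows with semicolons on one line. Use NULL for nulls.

CROSS JOIN pairs every row of `classes` with every row of `scores`: 3 × 3 = 9 rows.

(Grace, 89, 1, 2); (Grace, 89, 4, 2); (Grace, 89, 4, 2); (Mona, 76, 1, 2); (Mona, 76, 4, 2); (Mona, 76, 4, 2); (Zane, 76, 1, 2); (Zane, 76, 4, 2); (Zane, 76, 4, 2)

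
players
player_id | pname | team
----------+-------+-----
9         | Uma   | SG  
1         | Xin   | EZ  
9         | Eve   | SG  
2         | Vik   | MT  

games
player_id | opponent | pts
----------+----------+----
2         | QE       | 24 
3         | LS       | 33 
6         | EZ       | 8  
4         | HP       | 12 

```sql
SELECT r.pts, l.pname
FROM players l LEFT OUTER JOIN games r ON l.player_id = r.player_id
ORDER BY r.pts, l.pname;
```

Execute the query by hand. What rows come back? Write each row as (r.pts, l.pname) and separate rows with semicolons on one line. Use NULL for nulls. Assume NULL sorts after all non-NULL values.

LEFT JOIN keeps every row from `players`; unmatched rows get NULL for `games`'s columns.
Matching on l.player_id = r.player_id.
- l row (player_id=9): no match → kept, r columns NULL.
- l row (player_id=1): no match → kept, r columns NULL.
- l row (player_id=9): no match → kept, r columns NULL.
- l row (player_id=2): matches 1 r row(s) → 1 output row(s).
After projecting and ordering:
r.pts | l.pname
24 | Vik
NULL | Eve
NULL | Uma
NULL | Xin

(24, Vik); (NULL, Eve); (NULL, Uma); (NULL, Xin)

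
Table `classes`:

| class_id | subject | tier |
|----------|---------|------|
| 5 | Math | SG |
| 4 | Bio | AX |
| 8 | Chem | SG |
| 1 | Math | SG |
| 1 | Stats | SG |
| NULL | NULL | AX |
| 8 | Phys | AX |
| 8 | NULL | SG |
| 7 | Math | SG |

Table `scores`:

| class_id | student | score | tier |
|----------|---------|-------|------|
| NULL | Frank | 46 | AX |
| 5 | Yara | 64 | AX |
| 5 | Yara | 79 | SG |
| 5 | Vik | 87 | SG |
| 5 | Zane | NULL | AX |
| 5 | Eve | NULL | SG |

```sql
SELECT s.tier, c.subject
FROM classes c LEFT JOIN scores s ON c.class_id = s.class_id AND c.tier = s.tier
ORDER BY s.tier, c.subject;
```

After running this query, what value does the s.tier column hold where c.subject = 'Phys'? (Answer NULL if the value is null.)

NULL

LEFT JOIN keeps every row from `classes`; unmatched rows get NULL for `scores`'s columns.
Matching on c.class_id = s.class_id AND c.tier = s.tier. A NULL in a compared column never satisfies the condition.
- c (class_id=5, tier=SG) pairs with 3 row(s) of s.
- c (class_id=4, tier=AX) has no partner → padded with NULL.
- c (class_id=8, tier=SG) has no partner → padded with NULL.
- c (class_id=1, tier=SG) has no partner → padded with NULL.
- c (class_id=1, tier=SG) has no partner → padded with NULL.
- c (class_id=NULL, tier=AX) has no partner → padded with NULL.
- c (class_id=8, tier=AX) has no partner → padded with NULL.
- c (class_id=8, tier=SG) has no partner → padded with NULL.
- c (class_id=7, tier=SG) has no partner → padded with NULL.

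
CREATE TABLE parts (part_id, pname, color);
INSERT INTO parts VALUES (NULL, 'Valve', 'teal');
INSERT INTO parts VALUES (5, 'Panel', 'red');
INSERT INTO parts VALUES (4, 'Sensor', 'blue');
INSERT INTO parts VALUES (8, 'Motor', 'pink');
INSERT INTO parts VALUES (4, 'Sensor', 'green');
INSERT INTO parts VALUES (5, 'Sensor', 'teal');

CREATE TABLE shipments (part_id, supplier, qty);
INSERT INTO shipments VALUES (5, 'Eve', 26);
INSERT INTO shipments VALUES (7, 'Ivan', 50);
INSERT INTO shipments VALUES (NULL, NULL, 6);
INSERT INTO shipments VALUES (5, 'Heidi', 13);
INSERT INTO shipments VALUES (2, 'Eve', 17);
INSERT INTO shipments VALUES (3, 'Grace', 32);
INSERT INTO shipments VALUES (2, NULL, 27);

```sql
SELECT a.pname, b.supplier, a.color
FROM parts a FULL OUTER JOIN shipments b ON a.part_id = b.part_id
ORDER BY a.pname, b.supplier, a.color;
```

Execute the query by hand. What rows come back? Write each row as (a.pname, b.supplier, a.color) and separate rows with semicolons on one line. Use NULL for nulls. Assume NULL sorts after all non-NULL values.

FULL OUTER JOIN keeps every row from both sides; unmatched rows get NULL for the other side's columns.
Matching on a.part_id = b.part_id. A NULL in a compared column never satisfies the condition.
- part_id=NULL: no b row matches, row kept with b columns NULL.
- part_id=5: 2 matching b row(s), so 2 row(s) emitted.
- part_id=4: no b row matches, row kept with b columns NULL.
- part_id=8: no b row matches, row kept with b columns NULL.
- part_id=4: no b row matches, row kept with b columns NULL.
- part_id=5: 2 matching b row(s), so 2 row(s) emitted.
- 5 row(s) from b found no a partner → padded with NULL.

(Motor, NULL, pink); (Panel, Eve, red); (Panel, Heidi, red); (Sensor, Eve, teal); (Sensor, Heidi, teal); (Sensor, NULL, blue); (Sensor, NULL, green); (Valve, NULL, teal); (NULL, Eve, NULL); (NULL, Grace, NULL); (NULL, Ivan, NULL); (NULL, NULL, NULL); (NULL, NULL, NULL)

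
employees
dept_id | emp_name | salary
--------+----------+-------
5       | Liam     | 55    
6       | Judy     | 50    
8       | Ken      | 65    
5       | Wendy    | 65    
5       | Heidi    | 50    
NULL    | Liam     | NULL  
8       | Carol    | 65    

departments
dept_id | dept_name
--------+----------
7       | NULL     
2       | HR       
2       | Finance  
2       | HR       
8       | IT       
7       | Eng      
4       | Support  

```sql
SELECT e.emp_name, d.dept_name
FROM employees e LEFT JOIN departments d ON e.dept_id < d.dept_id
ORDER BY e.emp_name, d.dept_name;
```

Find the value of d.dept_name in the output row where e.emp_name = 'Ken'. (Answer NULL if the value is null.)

NULL

LEFT JOIN keeps every row from `employees`; unmatched rows get NULL for `departments`'s columns.
Matching on e.dept_id < d.dept_id. A NULL in a compared column never satisfies the condition.
Matched pairs: 12; unmatched e rows kept: 3.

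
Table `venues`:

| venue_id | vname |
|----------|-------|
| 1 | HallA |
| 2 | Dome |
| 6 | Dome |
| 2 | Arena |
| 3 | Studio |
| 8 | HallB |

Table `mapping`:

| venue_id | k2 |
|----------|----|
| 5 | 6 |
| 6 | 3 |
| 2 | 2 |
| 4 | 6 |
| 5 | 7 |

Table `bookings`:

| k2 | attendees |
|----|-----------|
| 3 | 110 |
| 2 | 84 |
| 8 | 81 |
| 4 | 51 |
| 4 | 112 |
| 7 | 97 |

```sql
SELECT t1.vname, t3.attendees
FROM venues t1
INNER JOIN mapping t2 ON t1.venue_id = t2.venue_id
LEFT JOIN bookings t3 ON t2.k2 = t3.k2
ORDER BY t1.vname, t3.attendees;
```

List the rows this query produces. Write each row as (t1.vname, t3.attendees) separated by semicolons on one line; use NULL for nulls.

(Arena, 84); (Dome, 84); (Dome, 110)

Evaluate left to right. First `venues t1 INNER JOIN mapping t2` on venue_id: 3 row(s).
Then LEFT JOIN `bookings t3` on k2: each of those 3 rows is kept; rows whose t2.k2 has no match in t3 get NULL for t3's columns.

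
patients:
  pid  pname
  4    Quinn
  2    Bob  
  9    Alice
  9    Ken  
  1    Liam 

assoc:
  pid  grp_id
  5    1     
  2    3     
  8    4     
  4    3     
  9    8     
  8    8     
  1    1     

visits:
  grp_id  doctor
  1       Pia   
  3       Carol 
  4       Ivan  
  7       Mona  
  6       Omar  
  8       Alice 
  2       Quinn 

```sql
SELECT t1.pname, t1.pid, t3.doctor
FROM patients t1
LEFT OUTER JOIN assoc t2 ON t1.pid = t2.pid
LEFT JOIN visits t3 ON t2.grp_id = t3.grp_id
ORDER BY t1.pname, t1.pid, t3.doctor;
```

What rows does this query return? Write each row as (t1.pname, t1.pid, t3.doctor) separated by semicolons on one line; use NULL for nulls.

(Alice, 9, Alice); (Bob, 2, Carol); (Ken, 9, Alice); (Liam, 1, Pia); (Quinn, 4, Carol)

Evaluate left to right. First `patients t1 LEFT JOIN assoc t2` on pid: 5 row(s).
Then LEFT JOIN `visits t3` on grp_id: each of those 5 rows is kept; rows whose t2.grp_id has no match in t3 get NULL for t3's columns.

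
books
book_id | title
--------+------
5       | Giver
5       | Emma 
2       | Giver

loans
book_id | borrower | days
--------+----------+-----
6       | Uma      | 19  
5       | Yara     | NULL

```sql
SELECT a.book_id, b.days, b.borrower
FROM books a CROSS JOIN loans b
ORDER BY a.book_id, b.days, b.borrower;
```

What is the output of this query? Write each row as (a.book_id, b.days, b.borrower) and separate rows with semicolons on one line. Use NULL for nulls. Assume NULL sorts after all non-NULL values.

(2, 19, Uma); (2, NULL, Yara); (5, 19, Uma); (5, 19, Uma); (5, NULL, Yara); (5, NULL, Yara)

CROSS JOIN pairs every row of `books` with every row of `loans`: 3 × 2 = 6 rows.
After projecting and ordering:
a.book_id | b.days | b.borrower
2 | 19 | Uma
2 | NULL | Yara
5 | 19 | Uma
5 | 19 | Uma
5 | NULL | Yara
5 | NULL | Yara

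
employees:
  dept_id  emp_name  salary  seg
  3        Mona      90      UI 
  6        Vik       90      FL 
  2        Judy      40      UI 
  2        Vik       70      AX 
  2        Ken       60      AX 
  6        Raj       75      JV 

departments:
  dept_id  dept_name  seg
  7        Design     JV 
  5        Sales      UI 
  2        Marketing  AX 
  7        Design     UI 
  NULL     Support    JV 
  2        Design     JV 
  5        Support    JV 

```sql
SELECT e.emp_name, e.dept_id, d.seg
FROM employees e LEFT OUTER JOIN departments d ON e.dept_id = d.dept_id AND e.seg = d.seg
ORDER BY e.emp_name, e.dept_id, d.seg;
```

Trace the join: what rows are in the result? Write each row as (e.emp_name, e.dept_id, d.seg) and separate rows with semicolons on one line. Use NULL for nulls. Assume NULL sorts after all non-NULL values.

LEFT JOIN keeps every row from `employees`; unmatched rows get NULL for `departments`'s columns.
Matching on e.dept_id = d.dept_id AND e.seg = d.seg. A NULL in a compared column never satisfies the condition.
- e (dept_id=3, seg=UI) has no partner → padded with NULL.
- e (dept_id=6, seg=FL) has no partner → padded with NULL.
- e (dept_id=2, seg=UI) has no partner → padded with NULL.
- e (dept_id=2, seg=AX) pairs with 1 row(s) of d.
- e (dept_id=2, seg=AX) pairs with 1 row(s) of d.
- e (dept_id=6, seg=JV) has no partner → padded with NULL.
After projecting and ordering:
e.emp_name | e.dept_id | d.seg
Judy | 2 | NULL
Ken | 2 | AX
Mona | 3 | NULL
Raj | 6 | NULL
Vik | 2 | AX
Vik | 6 | NULL

(Judy, 2, NULL); (Ken, 2, AX); (Mona, 3, NULL); (Raj, 6, NULL); (Vik, 2, AX); (Vik, 6, NULL)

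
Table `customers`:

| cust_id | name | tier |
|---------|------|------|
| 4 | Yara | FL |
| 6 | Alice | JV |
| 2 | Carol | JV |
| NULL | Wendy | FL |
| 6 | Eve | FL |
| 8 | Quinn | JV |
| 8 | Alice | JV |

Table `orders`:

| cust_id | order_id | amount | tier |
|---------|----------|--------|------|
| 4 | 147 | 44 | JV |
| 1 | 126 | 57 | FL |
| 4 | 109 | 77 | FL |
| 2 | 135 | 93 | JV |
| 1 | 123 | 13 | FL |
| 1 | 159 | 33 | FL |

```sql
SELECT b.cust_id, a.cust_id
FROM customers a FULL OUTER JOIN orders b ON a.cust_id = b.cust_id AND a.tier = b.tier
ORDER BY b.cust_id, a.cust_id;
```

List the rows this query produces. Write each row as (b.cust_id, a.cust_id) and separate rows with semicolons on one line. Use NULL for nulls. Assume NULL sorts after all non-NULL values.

(1, NULL); (1, NULL); (1, NULL); (2, 2); (4, 4); (4, NULL); (NULL, 6); (NULL, 6); (NULL, 8); (NULL, 8); (NULL, NULL)

FULL OUTER JOIN keeps every row from both sides; unmatched rows get NULL for the other side's columns.
Matching on a.cust_id = b.cust_id AND a.tier = b.tier. A NULL in a compared column never satisfies the condition.
- a (cust_id=4, tier=FL) pairs with 1 row(s) of b.
- a (cust_id=6, tier=JV) has no partner → padded with NULL.
- a (cust_id=2, tier=JV) pairs with 1 row(s) of b.
- a (cust_id=NULL, tier=FL) has no partner → padded with NULL.
- a (cust_id=6, tier=FL) has no partner → padded with NULL.
- a (cust_id=8, tier=JV) has no partner → padded with NULL.
- a (cust_id=8, tier=JV) has no partner → padded with NULL.
- 4 b row(s) had no a match → kept, a columns NULL.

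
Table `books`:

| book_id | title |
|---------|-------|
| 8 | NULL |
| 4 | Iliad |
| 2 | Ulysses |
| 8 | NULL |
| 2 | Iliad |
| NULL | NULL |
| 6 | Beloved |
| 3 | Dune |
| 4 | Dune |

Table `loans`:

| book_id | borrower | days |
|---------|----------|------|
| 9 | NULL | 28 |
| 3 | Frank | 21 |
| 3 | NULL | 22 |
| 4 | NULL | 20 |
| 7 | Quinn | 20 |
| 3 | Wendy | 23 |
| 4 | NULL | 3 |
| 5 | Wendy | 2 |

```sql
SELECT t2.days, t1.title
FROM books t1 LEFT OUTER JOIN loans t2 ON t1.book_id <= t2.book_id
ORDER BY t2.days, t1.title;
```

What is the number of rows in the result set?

39

LEFT JOIN keeps every row from `books`; unmatched rows get NULL for `loans`'s columns.
Matching on t1.book_id <= t2.book_id. A NULL in a compared column never satisfies the condition.
- t1[0] book_id=8 → 1 match(es) in t2 → 1 row(s).
- t1[1] book_id=4 → 5 match(es) in t2 → 5 row(s).
- t1[2] book_id=2 → 8 match(es) in t2 → 8 row(s).
- t1[3] book_id=8 → 1 match(es) in t2 → 1 row(s).
- t1[4] book_id=2 → 8 match(es) in t2 → 8 row(s).
- t1[5] book_id=NULL → no match; kept with NULLs on the t2 side.
- t1[6] book_id=6 → 2 match(es) in t2 → 2 row(s).
- t1[7] book_id=3 → 8 match(es) in t2 → 8 row(s).
- t1[8] book_id=4 → 5 match(es) in t2 → 5 row(s).
Total: 38 matched + 1 padded = 39 rows.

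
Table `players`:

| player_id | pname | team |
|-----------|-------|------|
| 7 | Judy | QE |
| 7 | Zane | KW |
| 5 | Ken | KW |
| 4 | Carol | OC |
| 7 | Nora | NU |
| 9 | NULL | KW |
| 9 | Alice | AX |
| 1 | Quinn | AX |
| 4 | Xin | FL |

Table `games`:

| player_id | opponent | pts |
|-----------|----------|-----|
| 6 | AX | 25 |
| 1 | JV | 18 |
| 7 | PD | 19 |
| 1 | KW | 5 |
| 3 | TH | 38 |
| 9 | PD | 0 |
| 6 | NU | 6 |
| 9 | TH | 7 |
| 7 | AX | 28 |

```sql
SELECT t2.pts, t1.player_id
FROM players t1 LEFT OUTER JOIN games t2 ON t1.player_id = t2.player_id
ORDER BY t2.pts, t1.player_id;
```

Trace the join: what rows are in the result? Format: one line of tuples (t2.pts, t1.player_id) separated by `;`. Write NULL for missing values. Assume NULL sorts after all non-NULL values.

(0, 9); (0, 9); (5, 1); (7, 9); (7, 9); (18, 1); (19, 7); (19, 7); (19, 7); (28, 7); (28, 7); (28, 7); (NULL, 4); (NULL, 4); (NULL, 5)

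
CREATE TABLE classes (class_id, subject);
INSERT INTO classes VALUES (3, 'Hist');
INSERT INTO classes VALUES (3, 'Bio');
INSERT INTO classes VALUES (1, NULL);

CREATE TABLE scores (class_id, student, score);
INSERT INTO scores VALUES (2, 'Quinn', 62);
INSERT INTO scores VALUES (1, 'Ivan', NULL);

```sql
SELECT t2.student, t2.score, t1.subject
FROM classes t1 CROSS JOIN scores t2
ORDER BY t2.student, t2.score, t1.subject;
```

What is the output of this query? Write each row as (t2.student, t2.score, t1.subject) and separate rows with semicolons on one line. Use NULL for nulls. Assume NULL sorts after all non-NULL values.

(Ivan, NULL, Bio); (Ivan, NULL, Hist); (Ivan, NULL, NULL); (Quinn, 62, Bio); (Quinn, 62, Hist); (Quinn, 62, NULL)

CROSS JOIN pairs every row of `classes` with every row of `scores`: 3 × 2 = 6 rows.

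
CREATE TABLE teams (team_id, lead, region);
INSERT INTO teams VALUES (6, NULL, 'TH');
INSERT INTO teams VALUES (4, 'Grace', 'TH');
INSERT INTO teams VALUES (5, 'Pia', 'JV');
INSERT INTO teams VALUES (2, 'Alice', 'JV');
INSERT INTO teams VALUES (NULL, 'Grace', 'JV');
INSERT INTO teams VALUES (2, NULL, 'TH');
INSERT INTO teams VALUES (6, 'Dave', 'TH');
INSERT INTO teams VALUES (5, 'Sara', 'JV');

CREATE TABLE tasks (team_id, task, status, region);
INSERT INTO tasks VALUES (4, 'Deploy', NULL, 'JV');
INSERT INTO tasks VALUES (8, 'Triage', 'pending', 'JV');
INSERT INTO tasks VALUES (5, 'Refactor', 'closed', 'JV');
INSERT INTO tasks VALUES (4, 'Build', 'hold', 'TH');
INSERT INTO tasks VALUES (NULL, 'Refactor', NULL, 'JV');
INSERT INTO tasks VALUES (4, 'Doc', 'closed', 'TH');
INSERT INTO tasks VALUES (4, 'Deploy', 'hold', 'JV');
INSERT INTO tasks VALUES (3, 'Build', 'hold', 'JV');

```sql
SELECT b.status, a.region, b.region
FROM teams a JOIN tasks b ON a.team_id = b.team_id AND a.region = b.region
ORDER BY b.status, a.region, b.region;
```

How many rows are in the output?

INNER JOIN keeps only pairs where the ON condition holds.
Matching on a.team_id = b.team_id AND a.region = b.region. A NULL in a compared column never satisfies the condition.
- team_id=6, region=TH: no matching b row, dropped.
- team_id=4, region=TH: 2 matching b row(s), so 2 row(s) emitted.
- team_id=5, region=JV: 1 matching b row(s), so 1 row(s) emitted.
- team_id=2, region=JV: no matching b row, dropped.
- team_id=NULL, region=JV: no matching b row, dropped.
- team_id=2, region=TH: no matching b row, dropped.
- team_id=6, region=TH: no matching b row, dropped.
- team_id=5, region=JV: 1 matching b row(s), so 1 row(s) emitted.
Total: 4 rows.

4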